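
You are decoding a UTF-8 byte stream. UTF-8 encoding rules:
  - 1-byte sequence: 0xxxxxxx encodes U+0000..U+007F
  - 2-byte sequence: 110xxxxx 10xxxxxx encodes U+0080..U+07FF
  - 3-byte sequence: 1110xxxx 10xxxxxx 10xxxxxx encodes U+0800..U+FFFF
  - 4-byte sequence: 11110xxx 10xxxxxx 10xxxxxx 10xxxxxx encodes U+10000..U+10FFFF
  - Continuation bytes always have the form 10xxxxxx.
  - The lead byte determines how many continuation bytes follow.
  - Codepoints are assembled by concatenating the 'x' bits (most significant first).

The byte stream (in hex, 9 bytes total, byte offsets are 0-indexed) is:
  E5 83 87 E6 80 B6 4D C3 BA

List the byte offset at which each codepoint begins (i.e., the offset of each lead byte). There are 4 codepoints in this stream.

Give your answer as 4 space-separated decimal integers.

Answer: 0 3 6 7

Derivation:
Byte[0]=E5: 3-byte lead, need 2 cont bytes. acc=0x5
Byte[1]=83: continuation. acc=(acc<<6)|0x03=0x143
Byte[2]=87: continuation. acc=(acc<<6)|0x07=0x50C7
Completed: cp=U+50C7 (starts at byte 0)
Byte[3]=E6: 3-byte lead, need 2 cont bytes. acc=0x6
Byte[4]=80: continuation. acc=(acc<<6)|0x00=0x180
Byte[5]=B6: continuation. acc=(acc<<6)|0x36=0x6036
Completed: cp=U+6036 (starts at byte 3)
Byte[6]=4D: 1-byte ASCII. cp=U+004D
Byte[7]=C3: 2-byte lead, need 1 cont bytes. acc=0x3
Byte[8]=BA: continuation. acc=(acc<<6)|0x3A=0xFA
Completed: cp=U+00FA (starts at byte 7)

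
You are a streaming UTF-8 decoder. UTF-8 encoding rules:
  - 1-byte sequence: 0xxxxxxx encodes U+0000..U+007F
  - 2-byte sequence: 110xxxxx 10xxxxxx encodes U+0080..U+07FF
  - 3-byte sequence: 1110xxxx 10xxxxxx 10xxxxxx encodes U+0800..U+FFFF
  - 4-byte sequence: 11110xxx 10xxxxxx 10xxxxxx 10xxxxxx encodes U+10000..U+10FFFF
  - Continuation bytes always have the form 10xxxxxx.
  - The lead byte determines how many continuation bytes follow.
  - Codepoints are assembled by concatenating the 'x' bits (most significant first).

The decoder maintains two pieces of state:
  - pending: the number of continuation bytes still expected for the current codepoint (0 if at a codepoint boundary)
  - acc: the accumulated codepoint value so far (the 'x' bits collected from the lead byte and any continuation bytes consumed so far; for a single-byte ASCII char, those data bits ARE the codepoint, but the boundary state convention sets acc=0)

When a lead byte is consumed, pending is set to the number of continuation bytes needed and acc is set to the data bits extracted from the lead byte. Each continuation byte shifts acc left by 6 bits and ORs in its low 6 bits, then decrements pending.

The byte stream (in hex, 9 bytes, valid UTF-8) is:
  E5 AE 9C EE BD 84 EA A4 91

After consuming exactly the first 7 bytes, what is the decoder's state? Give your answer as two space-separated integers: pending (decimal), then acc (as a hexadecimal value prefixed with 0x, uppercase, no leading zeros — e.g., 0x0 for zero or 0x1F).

Answer: 2 0xA

Derivation:
Byte[0]=E5: 3-byte lead. pending=2, acc=0x5
Byte[1]=AE: continuation. acc=(acc<<6)|0x2E=0x16E, pending=1
Byte[2]=9C: continuation. acc=(acc<<6)|0x1C=0x5B9C, pending=0
Byte[3]=EE: 3-byte lead. pending=2, acc=0xE
Byte[4]=BD: continuation. acc=(acc<<6)|0x3D=0x3BD, pending=1
Byte[5]=84: continuation. acc=(acc<<6)|0x04=0xEF44, pending=0
Byte[6]=EA: 3-byte lead. pending=2, acc=0xA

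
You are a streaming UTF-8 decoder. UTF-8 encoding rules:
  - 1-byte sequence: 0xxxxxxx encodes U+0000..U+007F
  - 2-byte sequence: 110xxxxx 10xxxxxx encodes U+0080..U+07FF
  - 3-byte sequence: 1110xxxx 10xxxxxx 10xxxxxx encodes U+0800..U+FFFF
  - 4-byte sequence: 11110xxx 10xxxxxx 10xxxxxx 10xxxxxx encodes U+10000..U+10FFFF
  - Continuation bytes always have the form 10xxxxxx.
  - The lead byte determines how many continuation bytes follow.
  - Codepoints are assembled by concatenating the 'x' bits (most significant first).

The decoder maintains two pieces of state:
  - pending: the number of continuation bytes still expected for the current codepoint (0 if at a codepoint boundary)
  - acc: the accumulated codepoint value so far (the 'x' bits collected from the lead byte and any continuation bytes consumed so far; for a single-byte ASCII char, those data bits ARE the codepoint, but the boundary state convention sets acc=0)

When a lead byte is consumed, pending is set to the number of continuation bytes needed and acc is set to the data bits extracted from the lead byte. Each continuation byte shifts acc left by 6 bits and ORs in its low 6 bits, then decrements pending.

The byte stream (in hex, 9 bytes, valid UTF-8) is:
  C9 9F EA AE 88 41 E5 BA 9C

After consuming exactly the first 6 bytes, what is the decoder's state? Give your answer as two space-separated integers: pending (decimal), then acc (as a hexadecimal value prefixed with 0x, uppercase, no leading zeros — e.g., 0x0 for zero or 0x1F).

Answer: 0 0x0

Derivation:
Byte[0]=C9: 2-byte lead. pending=1, acc=0x9
Byte[1]=9F: continuation. acc=(acc<<6)|0x1F=0x25F, pending=0
Byte[2]=EA: 3-byte lead. pending=2, acc=0xA
Byte[3]=AE: continuation. acc=(acc<<6)|0x2E=0x2AE, pending=1
Byte[4]=88: continuation. acc=(acc<<6)|0x08=0xAB88, pending=0
Byte[5]=41: 1-byte. pending=0, acc=0x0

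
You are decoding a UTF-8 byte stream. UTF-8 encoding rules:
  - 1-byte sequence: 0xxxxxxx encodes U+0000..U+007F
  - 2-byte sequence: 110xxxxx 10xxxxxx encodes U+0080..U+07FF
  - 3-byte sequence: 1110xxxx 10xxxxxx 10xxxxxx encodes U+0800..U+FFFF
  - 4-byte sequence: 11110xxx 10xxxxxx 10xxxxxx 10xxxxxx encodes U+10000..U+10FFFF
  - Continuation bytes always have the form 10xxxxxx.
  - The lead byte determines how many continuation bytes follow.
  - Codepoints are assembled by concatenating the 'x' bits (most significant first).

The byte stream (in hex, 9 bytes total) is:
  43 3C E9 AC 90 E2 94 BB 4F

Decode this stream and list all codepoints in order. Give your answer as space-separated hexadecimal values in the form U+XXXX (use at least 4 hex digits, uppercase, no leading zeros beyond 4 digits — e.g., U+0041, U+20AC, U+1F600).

Byte[0]=43: 1-byte ASCII. cp=U+0043
Byte[1]=3C: 1-byte ASCII. cp=U+003C
Byte[2]=E9: 3-byte lead, need 2 cont bytes. acc=0x9
Byte[3]=AC: continuation. acc=(acc<<6)|0x2C=0x26C
Byte[4]=90: continuation. acc=(acc<<6)|0x10=0x9B10
Completed: cp=U+9B10 (starts at byte 2)
Byte[5]=E2: 3-byte lead, need 2 cont bytes. acc=0x2
Byte[6]=94: continuation. acc=(acc<<6)|0x14=0x94
Byte[7]=BB: continuation. acc=(acc<<6)|0x3B=0x253B
Completed: cp=U+253B (starts at byte 5)
Byte[8]=4F: 1-byte ASCII. cp=U+004F

Answer: U+0043 U+003C U+9B10 U+253B U+004F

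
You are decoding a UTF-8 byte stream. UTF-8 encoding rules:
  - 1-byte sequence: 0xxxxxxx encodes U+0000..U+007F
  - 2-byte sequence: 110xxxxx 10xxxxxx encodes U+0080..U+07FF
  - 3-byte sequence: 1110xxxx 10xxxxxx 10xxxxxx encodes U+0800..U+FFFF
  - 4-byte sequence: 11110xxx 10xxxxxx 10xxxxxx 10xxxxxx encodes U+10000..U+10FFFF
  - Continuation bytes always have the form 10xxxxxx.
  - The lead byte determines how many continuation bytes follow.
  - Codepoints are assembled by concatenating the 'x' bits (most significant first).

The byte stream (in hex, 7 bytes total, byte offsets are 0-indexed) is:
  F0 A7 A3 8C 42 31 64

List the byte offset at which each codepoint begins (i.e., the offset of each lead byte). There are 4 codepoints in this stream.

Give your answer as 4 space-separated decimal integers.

Answer: 0 4 5 6

Derivation:
Byte[0]=F0: 4-byte lead, need 3 cont bytes. acc=0x0
Byte[1]=A7: continuation. acc=(acc<<6)|0x27=0x27
Byte[2]=A3: continuation. acc=(acc<<6)|0x23=0x9E3
Byte[3]=8C: continuation. acc=(acc<<6)|0x0C=0x278CC
Completed: cp=U+278CC (starts at byte 0)
Byte[4]=42: 1-byte ASCII. cp=U+0042
Byte[5]=31: 1-byte ASCII. cp=U+0031
Byte[6]=64: 1-byte ASCII. cp=U+0064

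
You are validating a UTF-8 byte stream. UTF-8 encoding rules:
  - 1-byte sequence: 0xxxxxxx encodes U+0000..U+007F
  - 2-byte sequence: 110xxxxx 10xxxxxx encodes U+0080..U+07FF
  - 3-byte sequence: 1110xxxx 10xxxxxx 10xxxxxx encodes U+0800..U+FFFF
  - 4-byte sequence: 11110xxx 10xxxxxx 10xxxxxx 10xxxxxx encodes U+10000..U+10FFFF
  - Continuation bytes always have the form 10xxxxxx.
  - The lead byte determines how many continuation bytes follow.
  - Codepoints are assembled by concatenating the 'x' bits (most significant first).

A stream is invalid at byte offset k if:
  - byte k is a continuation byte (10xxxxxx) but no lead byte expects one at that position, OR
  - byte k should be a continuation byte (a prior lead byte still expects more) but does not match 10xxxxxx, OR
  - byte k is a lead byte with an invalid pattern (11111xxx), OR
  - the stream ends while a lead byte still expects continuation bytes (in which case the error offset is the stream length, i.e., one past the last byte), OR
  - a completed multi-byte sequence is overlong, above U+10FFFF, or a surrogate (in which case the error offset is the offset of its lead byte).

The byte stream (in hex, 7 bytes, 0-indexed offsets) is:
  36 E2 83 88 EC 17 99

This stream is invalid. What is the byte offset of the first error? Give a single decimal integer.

Answer: 5

Derivation:
Byte[0]=36: 1-byte ASCII. cp=U+0036
Byte[1]=E2: 3-byte lead, need 2 cont bytes. acc=0x2
Byte[2]=83: continuation. acc=(acc<<6)|0x03=0x83
Byte[3]=88: continuation. acc=(acc<<6)|0x08=0x20C8
Completed: cp=U+20C8 (starts at byte 1)
Byte[4]=EC: 3-byte lead, need 2 cont bytes. acc=0xC
Byte[5]=17: expected 10xxxxxx continuation. INVALID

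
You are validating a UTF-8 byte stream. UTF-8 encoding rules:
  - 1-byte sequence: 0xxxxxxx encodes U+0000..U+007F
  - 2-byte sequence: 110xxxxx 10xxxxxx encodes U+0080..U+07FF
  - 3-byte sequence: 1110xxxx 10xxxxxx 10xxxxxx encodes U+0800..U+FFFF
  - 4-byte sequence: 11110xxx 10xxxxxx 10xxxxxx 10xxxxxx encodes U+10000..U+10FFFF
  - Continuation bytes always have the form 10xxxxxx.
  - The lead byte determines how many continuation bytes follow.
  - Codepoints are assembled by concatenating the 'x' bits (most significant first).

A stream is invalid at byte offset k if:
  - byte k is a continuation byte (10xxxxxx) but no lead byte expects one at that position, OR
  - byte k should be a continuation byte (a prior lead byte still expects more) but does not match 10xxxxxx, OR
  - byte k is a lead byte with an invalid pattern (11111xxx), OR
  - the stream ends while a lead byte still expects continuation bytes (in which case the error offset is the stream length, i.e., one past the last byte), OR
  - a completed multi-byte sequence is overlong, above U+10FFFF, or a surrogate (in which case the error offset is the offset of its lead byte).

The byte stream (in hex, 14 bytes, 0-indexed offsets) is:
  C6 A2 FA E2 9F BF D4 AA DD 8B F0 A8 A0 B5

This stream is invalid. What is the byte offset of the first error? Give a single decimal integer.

Byte[0]=C6: 2-byte lead, need 1 cont bytes. acc=0x6
Byte[1]=A2: continuation. acc=(acc<<6)|0x22=0x1A2
Completed: cp=U+01A2 (starts at byte 0)
Byte[2]=FA: INVALID lead byte (not 0xxx/110x/1110/11110)

Answer: 2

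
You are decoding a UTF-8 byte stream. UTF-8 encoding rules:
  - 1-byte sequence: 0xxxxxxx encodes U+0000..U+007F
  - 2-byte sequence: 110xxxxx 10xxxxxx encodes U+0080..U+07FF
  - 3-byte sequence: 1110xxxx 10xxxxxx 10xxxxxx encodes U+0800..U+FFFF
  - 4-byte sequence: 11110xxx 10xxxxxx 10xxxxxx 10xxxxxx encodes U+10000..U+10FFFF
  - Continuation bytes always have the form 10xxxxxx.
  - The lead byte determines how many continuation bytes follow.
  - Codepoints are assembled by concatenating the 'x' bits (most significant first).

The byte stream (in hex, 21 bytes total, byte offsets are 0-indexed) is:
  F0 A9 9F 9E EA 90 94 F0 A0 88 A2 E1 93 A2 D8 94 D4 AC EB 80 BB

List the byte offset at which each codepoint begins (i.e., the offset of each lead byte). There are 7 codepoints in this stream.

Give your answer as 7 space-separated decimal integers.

Answer: 0 4 7 11 14 16 18

Derivation:
Byte[0]=F0: 4-byte lead, need 3 cont bytes. acc=0x0
Byte[1]=A9: continuation. acc=(acc<<6)|0x29=0x29
Byte[2]=9F: continuation. acc=(acc<<6)|0x1F=0xA5F
Byte[3]=9E: continuation. acc=(acc<<6)|0x1E=0x297DE
Completed: cp=U+297DE (starts at byte 0)
Byte[4]=EA: 3-byte lead, need 2 cont bytes. acc=0xA
Byte[5]=90: continuation. acc=(acc<<6)|0x10=0x290
Byte[6]=94: continuation. acc=(acc<<6)|0x14=0xA414
Completed: cp=U+A414 (starts at byte 4)
Byte[7]=F0: 4-byte lead, need 3 cont bytes. acc=0x0
Byte[8]=A0: continuation. acc=(acc<<6)|0x20=0x20
Byte[9]=88: continuation. acc=(acc<<6)|0x08=0x808
Byte[10]=A2: continuation. acc=(acc<<6)|0x22=0x20222
Completed: cp=U+20222 (starts at byte 7)
Byte[11]=E1: 3-byte lead, need 2 cont bytes. acc=0x1
Byte[12]=93: continuation. acc=(acc<<6)|0x13=0x53
Byte[13]=A2: continuation. acc=(acc<<6)|0x22=0x14E2
Completed: cp=U+14E2 (starts at byte 11)
Byte[14]=D8: 2-byte lead, need 1 cont bytes. acc=0x18
Byte[15]=94: continuation. acc=(acc<<6)|0x14=0x614
Completed: cp=U+0614 (starts at byte 14)
Byte[16]=D4: 2-byte lead, need 1 cont bytes. acc=0x14
Byte[17]=AC: continuation. acc=(acc<<6)|0x2C=0x52C
Completed: cp=U+052C (starts at byte 16)
Byte[18]=EB: 3-byte lead, need 2 cont bytes. acc=0xB
Byte[19]=80: continuation. acc=(acc<<6)|0x00=0x2C0
Byte[20]=BB: continuation. acc=(acc<<6)|0x3B=0xB03B
Completed: cp=U+B03B (starts at byte 18)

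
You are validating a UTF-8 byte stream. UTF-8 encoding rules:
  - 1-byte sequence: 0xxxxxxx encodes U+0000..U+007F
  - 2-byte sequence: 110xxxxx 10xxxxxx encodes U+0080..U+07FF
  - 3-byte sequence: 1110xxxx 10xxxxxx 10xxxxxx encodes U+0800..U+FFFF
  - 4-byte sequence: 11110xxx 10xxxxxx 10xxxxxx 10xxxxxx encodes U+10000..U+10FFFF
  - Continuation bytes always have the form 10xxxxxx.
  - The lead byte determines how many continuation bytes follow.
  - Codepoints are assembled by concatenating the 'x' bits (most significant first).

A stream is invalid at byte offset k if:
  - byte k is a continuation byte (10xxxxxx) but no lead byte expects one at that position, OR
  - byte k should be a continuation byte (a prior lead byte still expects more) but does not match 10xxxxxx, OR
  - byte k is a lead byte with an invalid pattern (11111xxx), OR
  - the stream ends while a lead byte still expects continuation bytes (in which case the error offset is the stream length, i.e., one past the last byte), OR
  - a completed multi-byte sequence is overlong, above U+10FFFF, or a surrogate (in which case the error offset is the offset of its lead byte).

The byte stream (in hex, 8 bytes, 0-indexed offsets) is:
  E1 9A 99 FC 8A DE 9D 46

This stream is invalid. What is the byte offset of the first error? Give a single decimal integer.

Answer: 3

Derivation:
Byte[0]=E1: 3-byte lead, need 2 cont bytes. acc=0x1
Byte[1]=9A: continuation. acc=(acc<<6)|0x1A=0x5A
Byte[2]=99: continuation. acc=(acc<<6)|0x19=0x1699
Completed: cp=U+1699 (starts at byte 0)
Byte[3]=FC: INVALID lead byte (not 0xxx/110x/1110/11110)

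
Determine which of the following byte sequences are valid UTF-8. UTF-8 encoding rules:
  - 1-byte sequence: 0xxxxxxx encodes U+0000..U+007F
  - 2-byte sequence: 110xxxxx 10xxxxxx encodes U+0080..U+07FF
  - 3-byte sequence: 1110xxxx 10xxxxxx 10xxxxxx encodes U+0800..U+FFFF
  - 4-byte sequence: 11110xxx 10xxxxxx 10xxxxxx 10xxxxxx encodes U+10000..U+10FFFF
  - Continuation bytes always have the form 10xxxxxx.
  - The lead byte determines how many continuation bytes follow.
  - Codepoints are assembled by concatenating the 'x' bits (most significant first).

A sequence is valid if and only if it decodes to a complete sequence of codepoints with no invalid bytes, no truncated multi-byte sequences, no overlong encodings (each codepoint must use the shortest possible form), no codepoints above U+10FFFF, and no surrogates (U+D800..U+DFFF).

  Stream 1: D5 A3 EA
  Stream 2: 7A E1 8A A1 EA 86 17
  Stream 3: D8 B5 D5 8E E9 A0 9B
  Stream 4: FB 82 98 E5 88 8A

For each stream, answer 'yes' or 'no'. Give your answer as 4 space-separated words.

Answer: no no yes no

Derivation:
Stream 1: error at byte offset 3. INVALID
Stream 2: error at byte offset 6. INVALID
Stream 3: decodes cleanly. VALID
Stream 4: error at byte offset 0. INVALID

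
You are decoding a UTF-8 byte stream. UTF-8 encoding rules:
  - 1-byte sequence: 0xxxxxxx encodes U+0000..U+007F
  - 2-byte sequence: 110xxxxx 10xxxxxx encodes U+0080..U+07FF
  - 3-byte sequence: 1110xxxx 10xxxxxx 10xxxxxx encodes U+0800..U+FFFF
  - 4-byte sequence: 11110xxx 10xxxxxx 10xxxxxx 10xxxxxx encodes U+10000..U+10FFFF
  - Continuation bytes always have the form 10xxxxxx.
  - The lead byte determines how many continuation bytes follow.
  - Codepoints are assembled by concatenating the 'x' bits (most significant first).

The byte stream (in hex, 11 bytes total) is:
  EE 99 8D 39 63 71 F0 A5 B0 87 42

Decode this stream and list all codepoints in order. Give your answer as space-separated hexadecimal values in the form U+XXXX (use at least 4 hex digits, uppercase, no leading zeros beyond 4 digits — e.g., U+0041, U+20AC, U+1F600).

Byte[0]=EE: 3-byte lead, need 2 cont bytes. acc=0xE
Byte[1]=99: continuation. acc=(acc<<6)|0x19=0x399
Byte[2]=8D: continuation. acc=(acc<<6)|0x0D=0xE64D
Completed: cp=U+E64D (starts at byte 0)
Byte[3]=39: 1-byte ASCII. cp=U+0039
Byte[4]=63: 1-byte ASCII. cp=U+0063
Byte[5]=71: 1-byte ASCII. cp=U+0071
Byte[6]=F0: 4-byte lead, need 3 cont bytes. acc=0x0
Byte[7]=A5: continuation. acc=(acc<<6)|0x25=0x25
Byte[8]=B0: continuation. acc=(acc<<6)|0x30=0x970
Byte[9]=87: continuation. acc=(acc<<6)|0x07=0x25C07
Completed: cp=U+25C07 (starts at byte 6)
Byte[10]=42: 1-byte ASCII. cp=U+0042

Answer: U+E64D U+0039 U+0063 U+0071 U+25C07 U+0042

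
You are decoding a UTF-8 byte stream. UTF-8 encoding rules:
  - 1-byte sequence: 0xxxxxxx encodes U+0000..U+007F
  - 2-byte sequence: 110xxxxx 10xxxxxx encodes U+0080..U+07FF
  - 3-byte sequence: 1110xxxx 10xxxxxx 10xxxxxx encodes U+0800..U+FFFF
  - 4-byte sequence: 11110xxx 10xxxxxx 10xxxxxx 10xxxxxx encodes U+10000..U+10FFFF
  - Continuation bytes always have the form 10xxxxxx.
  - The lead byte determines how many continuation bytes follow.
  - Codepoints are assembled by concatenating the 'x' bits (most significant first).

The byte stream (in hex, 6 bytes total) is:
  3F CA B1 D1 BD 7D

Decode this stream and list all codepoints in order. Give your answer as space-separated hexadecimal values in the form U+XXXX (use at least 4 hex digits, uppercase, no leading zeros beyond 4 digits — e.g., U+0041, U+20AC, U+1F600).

Answer: U+003F U+02B1 U+047D U+007D

Derivation:
Byte[0]=3F: 1-byte ASCII. cp=U+003F
Byte[1]=CA: 2-byte lead, need 1 cont bytes. acc=0xA
Byte[2]=B1: continuation. acc=(acc<<6)|0x31=0x2B1
Completed: cp=U+02B1 (starts at byte 1)
Byte[3]=D1: 2-byte lead, need 1 cont bytes. acc=0x11
Byte[4]=BD: continuation. acc=(acc<<6)|0x3D=0x47D
Completed: cp=U+047D (starts at byte 3)
Byte[5]=7D: 1-byte ASCII. cp=U+007D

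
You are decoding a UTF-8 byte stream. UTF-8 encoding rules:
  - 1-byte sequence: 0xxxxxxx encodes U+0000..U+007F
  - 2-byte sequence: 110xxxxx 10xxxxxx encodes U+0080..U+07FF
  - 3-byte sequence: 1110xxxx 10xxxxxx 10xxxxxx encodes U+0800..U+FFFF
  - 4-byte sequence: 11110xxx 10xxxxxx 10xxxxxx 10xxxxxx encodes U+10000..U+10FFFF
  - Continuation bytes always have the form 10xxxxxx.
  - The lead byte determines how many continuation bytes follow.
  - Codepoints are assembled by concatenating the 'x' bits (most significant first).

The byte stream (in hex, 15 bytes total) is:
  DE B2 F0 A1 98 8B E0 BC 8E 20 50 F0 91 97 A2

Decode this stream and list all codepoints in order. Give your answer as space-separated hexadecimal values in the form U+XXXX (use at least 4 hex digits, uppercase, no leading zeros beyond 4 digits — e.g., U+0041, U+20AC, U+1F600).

Byte[0]=DE: 2-byte lead, need 1 cont bytes. acc=0x1E
Byte[1]=B2: continuation. acc=(acc<<6)|0x32=0x7B2
Completed: cp=U+07B2 (starts at byte 0)
Byte[2]=F0: 4-byte lead, need 3 cont bytes. acc=0x0
Byte[3]=A1: continuation. acc=(acc<<6)|0x21=0x21
Byte[4]=98: continuation. acc=(acc<<6)|0x18=0x858
Byte[5]=8B: continuation. acc=(acc<<6)|0x0B=0x2160B
Completed: cp=U+2160B (starts at byte 2)
Byte[6]=E0: 3-byte lead, need 2 cont bytes. acc=0x0
Byte[7]=BC: continuation. acc=(acc<<6)|0x3C=0x3C
Byte[8]=8E: continuation. acc=(acc<<6)|0x0E=0xF0E
Completed: cp=U+0F0E (starts at byte 6)
Byte[9]=20: 1-byte ASCII. cp=U+0020
Byte[10]=50: 1-byte ASCII. cp=U+0050
Byte[11]=F0: 4-byte lead, need 3 cont bytes. acc=0x0
Byte[12]=91: continuation. acc=(acc<<6)|0x11=0x11
Byte[13]=97: continuation. acc=(acc<<6)|0x17=0x457
Byte[14]=A2: continuation. acc=(acc<<6)|0x22=0x115E2
Completed: cp=U+115E2 (starts at byte 11)

Answer: U+07B2 U+2160B U+0F0E U+0020 U+0050 U+115E2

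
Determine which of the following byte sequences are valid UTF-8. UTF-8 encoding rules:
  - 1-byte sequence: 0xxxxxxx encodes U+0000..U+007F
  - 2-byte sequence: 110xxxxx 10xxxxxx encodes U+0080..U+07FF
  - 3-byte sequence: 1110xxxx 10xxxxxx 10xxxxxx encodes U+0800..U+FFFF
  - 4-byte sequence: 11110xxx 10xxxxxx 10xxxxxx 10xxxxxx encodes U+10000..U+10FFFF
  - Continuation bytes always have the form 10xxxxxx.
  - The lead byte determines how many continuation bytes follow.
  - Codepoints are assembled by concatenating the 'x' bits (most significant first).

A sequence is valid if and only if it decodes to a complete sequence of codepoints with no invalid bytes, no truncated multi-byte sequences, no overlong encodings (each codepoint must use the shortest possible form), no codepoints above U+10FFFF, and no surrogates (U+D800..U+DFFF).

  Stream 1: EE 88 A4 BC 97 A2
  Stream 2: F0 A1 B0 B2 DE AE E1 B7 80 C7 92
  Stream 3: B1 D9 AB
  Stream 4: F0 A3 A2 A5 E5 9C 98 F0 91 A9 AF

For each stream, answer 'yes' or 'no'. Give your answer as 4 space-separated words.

Stream 1: error at byte offset 3. INVALID
Stream 2: decodes cleanly. VALID
Stream 3: error at byte offset 0. INVALID
Stream 4: decodes cleanly. VALID

Answer: no yes no yes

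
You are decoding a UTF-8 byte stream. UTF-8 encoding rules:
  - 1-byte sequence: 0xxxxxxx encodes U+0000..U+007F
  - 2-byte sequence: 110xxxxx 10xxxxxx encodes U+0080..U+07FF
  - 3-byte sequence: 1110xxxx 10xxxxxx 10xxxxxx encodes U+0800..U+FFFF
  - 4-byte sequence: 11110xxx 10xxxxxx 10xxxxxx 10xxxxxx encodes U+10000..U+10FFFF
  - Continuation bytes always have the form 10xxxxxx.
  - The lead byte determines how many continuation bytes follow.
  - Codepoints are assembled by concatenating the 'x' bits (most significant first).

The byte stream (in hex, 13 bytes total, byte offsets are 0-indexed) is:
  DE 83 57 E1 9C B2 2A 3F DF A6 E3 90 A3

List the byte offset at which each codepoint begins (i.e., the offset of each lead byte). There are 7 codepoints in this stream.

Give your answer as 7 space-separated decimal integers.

Answer: 0 2 3 6 7 8 10

Derivation:
Byte[0]=DE: 2-byte lead, need 1 cont bytes. acc=0x1E
Byte[1]=83: continuation. acc=(acc<<6)|0x03=0x783
Completed: cp=U+0783 (starts at byte 0)
Byte[2]=57: 1-byte ASCII. cp=U+0057
Byte[3]=E1: 3-byte lead, need 2 cont bytes. acc=0x1
Byte[4]=9C: continuation. acc=(acc<<6)|0x1C=0x5C
Byte[5]=B2: continuation. acc=(acc<<6)|0x32=0x1732
Completed: cp=U+1732 (starts at byte 3)
Byte[6]=2A: 1-byte ASCII. cp=U+002A
Byte[7]=3F: 1-byte ASCII. cp=U+003F
Byte[8]=DF: 2-byte lead, need 1 cont bytes. acc=0x1F
Byte[9]=A6: continuation. acc=(acc<<6)|0x26=0x7E6
Completed: cp=U+07E6 (starts at byte 8)
Byte[10]=E3: 3-byte lead, need 2 cont bytes. acc=0x3
Byte[11]=90: continuation. acc=(acc<<6)|0x10=0xD0
Byte[12]=A3: continuation. acc=(acc<<6)|0x23=0x3423
Completed: cp=U+3423 (starts at byte 10)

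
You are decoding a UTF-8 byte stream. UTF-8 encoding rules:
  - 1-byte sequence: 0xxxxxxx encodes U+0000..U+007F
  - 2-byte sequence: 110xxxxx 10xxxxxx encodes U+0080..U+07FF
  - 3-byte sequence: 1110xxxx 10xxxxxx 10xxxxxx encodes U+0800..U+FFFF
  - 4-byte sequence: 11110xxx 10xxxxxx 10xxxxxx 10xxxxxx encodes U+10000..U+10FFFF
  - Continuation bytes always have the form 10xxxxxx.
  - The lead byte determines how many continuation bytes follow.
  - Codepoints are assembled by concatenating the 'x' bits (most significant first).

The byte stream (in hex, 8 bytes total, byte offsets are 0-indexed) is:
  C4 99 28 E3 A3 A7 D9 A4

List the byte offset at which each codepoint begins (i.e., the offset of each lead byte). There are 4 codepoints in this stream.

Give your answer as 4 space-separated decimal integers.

Answer: 0 2 3 6

Derivation:
Byte[0]=C4: 2-byte lead, need 1 cont bytes. acc=0x4
Byte[1]=99: continuation. acc=(acc<<6)|0x19=0x119
Completed: cp=U+0119 (starts at byte 0)
Byte[2]=28: 1-byte ASCII. cp=U+0028
Byte[3]=E3: 3-byte lead, need 2 cont bytes. acc=0x3
Byte[4]=A3: continuation. acc=(acc<<6)|0x23=0xE3
Byte[5]=A7: continuation. acc=(acc<<6)|0x27=0x38E7
Completed: cp=U+38E7 (starts at byte 3)
Byte[6]=D9: 2-byte lead, need 1 cont bytes. acc=0x19
Byte[7]=A4: continuation. acc=(acc<<6)|0x24=0x664
Completed: cp=U+0664 (starts at byte 6)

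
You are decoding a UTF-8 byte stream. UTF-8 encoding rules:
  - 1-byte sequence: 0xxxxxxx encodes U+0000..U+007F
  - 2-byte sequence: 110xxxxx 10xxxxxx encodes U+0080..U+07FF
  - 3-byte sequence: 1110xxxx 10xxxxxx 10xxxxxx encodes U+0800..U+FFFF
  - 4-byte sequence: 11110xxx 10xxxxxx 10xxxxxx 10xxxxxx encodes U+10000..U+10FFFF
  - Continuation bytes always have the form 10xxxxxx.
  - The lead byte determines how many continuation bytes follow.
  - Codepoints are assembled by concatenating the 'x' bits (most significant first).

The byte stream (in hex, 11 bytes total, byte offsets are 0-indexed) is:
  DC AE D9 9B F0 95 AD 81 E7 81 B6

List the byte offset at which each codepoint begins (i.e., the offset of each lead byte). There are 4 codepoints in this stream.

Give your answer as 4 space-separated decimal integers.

Answer: 0 2 4 8

Derivation:
Byte[0]=DC: 2-byte lead, need 1 cont bytes. acc=0x1C
Byte[1]=AE: continuation. acc=(acc<<6)|0x2E=0x72E
Completed: cp=U+072E (starts at byte 0)
Byte[2]=D9: 2-byte lead, need 1 cont bytes. acc=0x19
Byte[3]=9B: continuation. acc=(acc<<6)|0x1B=0x65B
Completed: cp=U+065B (starts at byte 2)
Byte[4]=F0: 4-byte lead, need 3 cont bytes. acc=0x0
Byte[5]=95: continuation. acc=(acc<<6)|0x15=0x15
Byte[6]=AD: continuation. acc=(acc<<6)|0x2D=0x56D
Byte[7]=81: continuation. acc=(acc<<6)|0x01=0x15B41
Completed: cp=U+15B41 (starts at byte 4)
Byte[8]=E7: 3-byte lead, need 2 cont bytes. acc=0x7
Byte[9]=81: continuation. acc=(acc<<6)|0x01=0x1C1
Byte[10]=B6: continuation. acc=(acc<<6)|0x36=0x7076
Completed: cp=U+7076 (starts at byte 8)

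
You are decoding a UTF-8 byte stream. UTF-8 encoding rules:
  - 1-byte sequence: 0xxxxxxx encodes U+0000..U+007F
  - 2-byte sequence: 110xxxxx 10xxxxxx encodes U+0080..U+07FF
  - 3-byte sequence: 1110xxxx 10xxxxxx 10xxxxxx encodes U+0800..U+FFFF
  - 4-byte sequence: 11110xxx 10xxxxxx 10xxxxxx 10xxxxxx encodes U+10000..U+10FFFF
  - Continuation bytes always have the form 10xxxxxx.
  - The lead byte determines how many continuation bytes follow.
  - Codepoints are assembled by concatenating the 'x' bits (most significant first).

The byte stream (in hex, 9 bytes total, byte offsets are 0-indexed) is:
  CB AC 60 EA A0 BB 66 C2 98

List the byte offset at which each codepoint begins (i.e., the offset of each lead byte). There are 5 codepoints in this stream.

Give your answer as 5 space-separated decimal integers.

Byte[0]=CB: 2-byte lead, need 1 cont bytes. acc=0xB
Byte[1]=AC: continuation. acc=(acc<<6)|0x2C=0x2EC
Completed: cp=U+02EC (starts at byte 0)
Byte[2]=60: 1-byte ASCII. cp=U+0060
Byte[3]=EA: 3-byte lead, need 2 cont bytes. acc=0xA
Byte[4]=A0: continuation. acc=(acc<<6)|0x20=0x2A0
Byte[5]=BB: continuation. acc=(acc<<6)|0x3B=0xA83B
Completed: cp=U+A83B (starts at byte 3)
Byte[6]=66: 1-byte ASCII. cp=U+0066
Byte[7]=C2: 2-byte lead, need 1 cont bytes. acc=0x2
Byte[8]=98: continuation. acc=(acc<<6)|0x18=0x98
Completed: cp=U+0098 (starts at byte 7)

Answer: 0 2 3 6 7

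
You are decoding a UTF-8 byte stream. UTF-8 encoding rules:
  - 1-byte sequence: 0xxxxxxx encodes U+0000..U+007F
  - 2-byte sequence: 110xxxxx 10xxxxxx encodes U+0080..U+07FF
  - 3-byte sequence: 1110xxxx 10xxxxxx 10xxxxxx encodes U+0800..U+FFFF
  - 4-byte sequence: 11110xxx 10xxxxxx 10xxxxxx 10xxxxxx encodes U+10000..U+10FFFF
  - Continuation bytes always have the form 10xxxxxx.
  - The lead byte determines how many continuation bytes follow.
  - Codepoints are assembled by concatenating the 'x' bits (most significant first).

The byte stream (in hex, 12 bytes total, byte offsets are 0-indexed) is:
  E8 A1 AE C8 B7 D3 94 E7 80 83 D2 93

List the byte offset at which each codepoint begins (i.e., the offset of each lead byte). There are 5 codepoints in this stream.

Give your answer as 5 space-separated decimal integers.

Byte[0]=E8: 3-byte lead, need 2 cont bytes. acc=0x8
Byte[1]=A1: continuation. acc=(acc<<6)|0x21=0x221
Byte[2]=AE: continuation. acc=(acc<<6)|0x2E=0x886E
Completed: cp=U+886E (starts at byte 0)
Byte[3]=C8: 2-byte lead, need 1 cont bytes. acc=0x8
Byte[4]=B7: continuation. acc=(acc<<6)|0x37=0x237
Completed: cp=U+0237 (starts at byte 3)
Byte[5]=D3: 2-byte lead, need 1 cont bytes. acc=0x13
Byte[6]=94: continuation. acc=(acc<<6)|0x14=0x4D4
Completed: cp=U+04D4 (starts at byte 5)
Byte[7]=E7: 3-byte lead, need 2 cont bytes. acc=0x7
Byte[8]=80: continuation. acc=(acc<<6)|0x00=0x1C0
Byte[9]=83: continuation. acc=(acc<<6)|0x03=0x7003
Completed: cp=U+7003 (starts at byte 7)
Byte[10]=D2: 2-byte lead, need 1 cont bytes. acc=0x12
Byte[11]=93: continuation. acc=(acc<<6)|0x13=0x493
Completed: cp=U+0493 (starts at byte 10)

Answer: 0 3 5 7 10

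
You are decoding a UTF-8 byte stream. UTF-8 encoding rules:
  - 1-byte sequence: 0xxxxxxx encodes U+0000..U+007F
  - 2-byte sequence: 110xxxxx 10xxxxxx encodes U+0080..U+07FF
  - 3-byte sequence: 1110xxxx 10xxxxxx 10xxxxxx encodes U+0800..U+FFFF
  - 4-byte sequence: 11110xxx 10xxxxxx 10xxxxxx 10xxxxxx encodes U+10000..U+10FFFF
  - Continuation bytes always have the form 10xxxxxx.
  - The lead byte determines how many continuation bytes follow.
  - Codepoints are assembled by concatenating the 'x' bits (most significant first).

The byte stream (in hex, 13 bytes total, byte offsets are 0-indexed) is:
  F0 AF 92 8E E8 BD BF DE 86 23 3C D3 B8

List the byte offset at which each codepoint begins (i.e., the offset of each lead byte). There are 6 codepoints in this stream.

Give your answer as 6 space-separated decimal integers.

Answer: 0 4 7 9 10 11

Derivation:
Byte[0]=F0: 4-byte lead, need 3 cont bytes. acc=0x0
Byte[1]=AF: continuation. acc=(acc<<6)|0x2F=0x2F
Byte[2]=92: continuation. acc=(acc<<6)|0x12=0xBD2
Byte[3]=8E: continuation. acc=(acc<<6)|0x0E=0x2F48E
Completed: cp=U+2F48E (starts at byte 0)
Byte[4]=E8: 3-byte lead, need 2 cont bytes. acc=0x8
Byte[5]=BD: continuation. acc=(acc<<6)|0x3D=0x23D
Byte[6]=BF: continuation. acc=(acc<<6)|0x3F=0x8F7F
Completed: cp=U+8F7F (starts at byte 4)
Byte[7]=DE: 2-byte lead, need 1 cont bytes. acc=0x1E
Byte[8]=86: continuation. acc=(acc<<6)|0x06=0x786
Completed: cp=U+0786 (starts at byte 7)
Byte[9]=23: 1-byte ASCII. cp=U+0023
Byte[10]=3C: 1-byte ASCII. cp=U+003C
Byte[11]=D3: 2-byte lead, need 1 cont bytes. acc=0x13
Byte[12]=B8: continuation. acc=(acc<<6)|0x38=0x4F8
Completed: cp=U+04F8 (starts at byte 11)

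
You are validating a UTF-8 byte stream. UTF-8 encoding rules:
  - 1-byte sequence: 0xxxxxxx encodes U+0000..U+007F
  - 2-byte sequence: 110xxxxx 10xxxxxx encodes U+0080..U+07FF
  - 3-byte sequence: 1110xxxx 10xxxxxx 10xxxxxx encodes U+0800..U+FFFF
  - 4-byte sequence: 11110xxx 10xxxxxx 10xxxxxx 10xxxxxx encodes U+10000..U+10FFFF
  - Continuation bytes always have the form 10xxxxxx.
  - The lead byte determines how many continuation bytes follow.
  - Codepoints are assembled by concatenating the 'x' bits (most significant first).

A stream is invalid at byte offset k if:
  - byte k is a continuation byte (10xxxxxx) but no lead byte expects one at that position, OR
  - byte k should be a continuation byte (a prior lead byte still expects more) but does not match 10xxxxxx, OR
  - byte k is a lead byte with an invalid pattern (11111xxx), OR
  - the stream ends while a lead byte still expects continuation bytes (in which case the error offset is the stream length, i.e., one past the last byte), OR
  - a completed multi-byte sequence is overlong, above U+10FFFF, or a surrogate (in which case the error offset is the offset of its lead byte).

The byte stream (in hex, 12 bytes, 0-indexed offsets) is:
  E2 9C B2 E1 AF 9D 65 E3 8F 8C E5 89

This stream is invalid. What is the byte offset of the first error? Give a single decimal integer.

Answer: 12

Derivation:
Byte[0]=E2: 3-byte lead, need 2 cont bytes. acc=0x2
Byte[1]=9C: continuation. acc=(acc<<6)|0x1C=0x9C
Byte[2]=B2: continuation. acc=(acc<<6)|0x32=0x2732
Completed: cp=U+2732 (starts at byte 0)
Byte[3]=E1: 3-byte lead, need 2 cont bytes. acc=0x1
Byte[4]=AF: continuation. acc=(acc<<6)|0x2F=0x6F
Byte[5]=9D: continuation. acc=(acc<<6)|0x1D=0x1BDD
Completed: cp=U+1BDD (starts at byte 3)
Byte[6]=65: 1-byte ASCII. cp=U+0065
Byte[7]=E3: 3-byte lead, need 2 cont bytes. acc=0x3
Byte[8]=8F: continuation. acc=(acc<<6)|0x0F=0xCF
Byte[9]=8C: continuation. acc=(acc<<6)|0x0C=0x33CC
Completed: cp=U+33CC (starts at byte 7)
Byte[10]=E5: 3-byte lead, need 2 cont bytes. acc=0x5
Byte[11]=89: continuation. acc=(acc<<6)|0x09=0x149
Byte[12]: stream ended, expected continuation. INVALID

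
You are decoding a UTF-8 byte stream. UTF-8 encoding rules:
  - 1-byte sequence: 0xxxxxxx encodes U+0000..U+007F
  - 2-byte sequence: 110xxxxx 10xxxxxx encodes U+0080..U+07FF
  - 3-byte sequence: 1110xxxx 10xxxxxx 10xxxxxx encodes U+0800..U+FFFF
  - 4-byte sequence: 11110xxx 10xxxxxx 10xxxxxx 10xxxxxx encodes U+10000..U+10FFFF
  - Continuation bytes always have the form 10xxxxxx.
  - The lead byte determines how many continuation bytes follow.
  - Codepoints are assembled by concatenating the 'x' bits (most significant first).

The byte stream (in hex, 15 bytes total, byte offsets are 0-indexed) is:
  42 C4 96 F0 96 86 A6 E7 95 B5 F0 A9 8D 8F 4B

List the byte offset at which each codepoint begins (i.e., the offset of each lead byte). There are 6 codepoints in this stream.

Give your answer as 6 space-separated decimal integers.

Byte[0]=42: 1-byte ASCII. cp=U+0042
Byte[1]=C4: 2-byte lead, need 1 cont bytes. acc=0x4
Byte[2]=96: continuation. acc=(acc<<6)|0x16=0x116
Completed: cp=U+0116 (starts at byte 1)
Byte[3]=F0: 4-byte lead, need 3 cont bytes. acc=0x0
Byte[4]=96: continuation. acc=(acc<<6)|0x16=0x16
Byte[5]=86: continuation. acc=(acc<<6)|0x06=0x586
Byte[6]=A6: continuation. acc=(acc<<6)|0x26=0x161A6
Completed: cp=U+161A6 (starts at byte 3)
Byte[7]=E7: 3-byte lead, need 2 cont bytes. acc=0x7
Byte[8]=95: continuation. acc=(acc<<6)|0x15=0x1D5
Byte[9]=B5: continuation. acc=(acc<<6)|0x35=0x7575
Completed: cp=U+7575 (starts at byte 7)
Byte[10]=F0: 4-byte lead, need 3 cont bytes. acc=0x0
Byte[11]=A9: continuation. acc=(acc<<6)|0x29=0x29
Byte[12]=8D: continuation. acc=(acc<<6)|0x0D=0xA4D
Byte[13]=8F: continuation. acc=(acc<<6)|0x0F=0x2934F
Completed: cp=U+2934F (starts at byte 10)
Byte[14]=4B: 1-byte ASCII. cp=U+004B

Answer: 0 1 3 7 10 14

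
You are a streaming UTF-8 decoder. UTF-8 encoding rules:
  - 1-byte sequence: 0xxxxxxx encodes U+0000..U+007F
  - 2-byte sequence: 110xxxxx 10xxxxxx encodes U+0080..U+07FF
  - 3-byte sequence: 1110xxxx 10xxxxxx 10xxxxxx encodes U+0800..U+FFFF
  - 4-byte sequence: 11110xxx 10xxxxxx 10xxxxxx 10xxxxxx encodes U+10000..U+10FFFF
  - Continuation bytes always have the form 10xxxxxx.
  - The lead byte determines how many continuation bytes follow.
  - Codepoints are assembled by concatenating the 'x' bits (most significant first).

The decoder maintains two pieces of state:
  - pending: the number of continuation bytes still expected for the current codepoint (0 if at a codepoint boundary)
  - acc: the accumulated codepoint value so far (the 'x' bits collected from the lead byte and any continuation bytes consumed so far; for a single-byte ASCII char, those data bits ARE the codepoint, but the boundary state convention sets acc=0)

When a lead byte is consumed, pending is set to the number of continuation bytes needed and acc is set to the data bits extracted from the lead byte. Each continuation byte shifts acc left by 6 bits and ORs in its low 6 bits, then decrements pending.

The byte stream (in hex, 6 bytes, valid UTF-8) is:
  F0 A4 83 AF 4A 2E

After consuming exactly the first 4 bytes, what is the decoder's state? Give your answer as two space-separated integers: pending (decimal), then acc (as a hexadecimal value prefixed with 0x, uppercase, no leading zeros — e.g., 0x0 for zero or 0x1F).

Answer: 0 0x240EF

Derivation:
Byte[0]=F0: 4-byte lead. pending=3, acc=0x0
Byte[1]=A4: continuation. acc=(acc<<6)|0x24=0x24, pending=2
Byte[2]=83: continuation. acc=(acc<<6)|0x03=0x903, pending=1
Byte[3]=AF: continuation. acc=(acc<<6)|0x2F=0x240EF, pending=0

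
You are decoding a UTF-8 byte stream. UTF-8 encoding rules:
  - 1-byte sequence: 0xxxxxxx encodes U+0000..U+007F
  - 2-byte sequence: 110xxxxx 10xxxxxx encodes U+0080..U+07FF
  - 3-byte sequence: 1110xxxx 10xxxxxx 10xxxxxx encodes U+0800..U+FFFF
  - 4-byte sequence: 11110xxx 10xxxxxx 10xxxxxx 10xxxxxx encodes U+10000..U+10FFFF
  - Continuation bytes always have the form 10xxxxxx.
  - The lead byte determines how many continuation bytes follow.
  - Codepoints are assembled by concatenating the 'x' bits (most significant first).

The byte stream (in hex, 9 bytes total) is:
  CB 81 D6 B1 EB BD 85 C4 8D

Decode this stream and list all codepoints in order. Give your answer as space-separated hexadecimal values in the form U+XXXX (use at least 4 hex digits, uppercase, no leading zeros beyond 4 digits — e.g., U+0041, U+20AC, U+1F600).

Byte[0]=CB: 2-byte lead, need 1 cont bytes. acc=0xB
Byte[1]=81: continuation. acc=(acc<<6)|0x01=0x2C1
Completed: cp=U+02C1 (starts at byte 0)
Byte[2]=D6: 2-byte lead, need 1 cont bytes. acc=0x16
Byte[3]=B1: continuation. acc=(acc<<6)|0x31=0x5B1
Completed: cp=U+05B1 (starts at byte 2)
Byte[4]=EB: 3-byte lead, need 2 cont bytes. acc=0xB
Byte[5]=BD: continuation. acc=(acc<<6)|0x3D=0x2FD
Byte[6]=85: continuation. acc=(acc<<6)|0x05=0xBF45
Completed: cp=U+BF45 (starts at byte 4)
Byte[7]=C4: 2-byte lead, need 1 cont bytes. acc=0x4
Byte[8]=8D: continuation. acc=(acc<<6)|0x0D=0x10D
Completed: cp=U+010D (starts at byte 7)

Answer: U+02C1 U+05B1 U+BF45 U+010D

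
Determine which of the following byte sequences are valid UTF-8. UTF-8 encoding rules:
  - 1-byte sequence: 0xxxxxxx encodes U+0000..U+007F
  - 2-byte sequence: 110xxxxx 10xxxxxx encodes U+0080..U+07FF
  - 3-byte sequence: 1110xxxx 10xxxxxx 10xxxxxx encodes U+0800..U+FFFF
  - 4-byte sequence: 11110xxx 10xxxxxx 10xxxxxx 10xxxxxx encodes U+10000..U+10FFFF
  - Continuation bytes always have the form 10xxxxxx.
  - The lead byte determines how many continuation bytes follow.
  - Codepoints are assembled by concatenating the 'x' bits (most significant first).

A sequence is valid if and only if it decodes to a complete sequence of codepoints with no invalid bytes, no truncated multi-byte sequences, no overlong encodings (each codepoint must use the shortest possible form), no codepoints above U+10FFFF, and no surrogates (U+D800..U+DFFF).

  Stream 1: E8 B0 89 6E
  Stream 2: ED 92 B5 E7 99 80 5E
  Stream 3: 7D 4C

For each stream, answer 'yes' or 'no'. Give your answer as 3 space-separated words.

Stream 1: decodes cleanly. VALID
Stream 2: decodes cleanly. VALID
Stream 3: decodes cleanly. VALID

Answer: yes yes yes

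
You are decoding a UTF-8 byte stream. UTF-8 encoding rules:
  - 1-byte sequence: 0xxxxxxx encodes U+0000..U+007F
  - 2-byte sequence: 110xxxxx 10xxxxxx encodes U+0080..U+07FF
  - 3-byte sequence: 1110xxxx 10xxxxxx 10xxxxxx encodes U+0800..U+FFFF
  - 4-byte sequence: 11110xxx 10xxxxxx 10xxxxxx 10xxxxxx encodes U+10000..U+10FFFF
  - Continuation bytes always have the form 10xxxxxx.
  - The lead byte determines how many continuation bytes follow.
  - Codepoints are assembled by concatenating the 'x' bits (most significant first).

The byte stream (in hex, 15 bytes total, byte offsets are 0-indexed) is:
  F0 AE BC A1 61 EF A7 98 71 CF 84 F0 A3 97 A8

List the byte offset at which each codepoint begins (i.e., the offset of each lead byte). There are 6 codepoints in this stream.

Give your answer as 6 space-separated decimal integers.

Answer: 0 4 5 8 9 11

Derivation:
Byte[0]=F0: 4-byte lead, need 3 cont bytes. acc=0x0
Byte[1]=AE: continuation. acc=(acc<<6)|0x2E=0x2E
Byte[2]=BC: continuation. acc=(acc<<6)|0x3C=0xBBC
Byte[3]=A1: continuation. acc=(acc<<6)|0x21=0x2EF21
Completed: cp=U+2EF21 (starts at byte 0)
Byte[4]=61: 1-byte ASCII. cp=U+0061
Byte[5]=EF: 3-byte lead, need 2 cont bytes. acc=0xF
Byte[6]=A7: continuation. acc=(acc<<6)|0x27=0x3E7
Byte[7]=98: continuation. acc=(acc<<6)|0x18=0xF9D8
Completed: cp=U+F9D8 (starts at byte 5)
Byte[8]=71: 1-byte ASCII. cp=U+0071
Byte[9]=CF: 2-byte lead, need 1 cont bytes. acc=0xF
Byte[10]=84: continuation. acc=(acc<<6)|0x04=0x3C4
Completed: cp=U+03C4 (starts at byte 9)
Byte[11]=F0: 4-byte lead, need 3 cont bytes. acc=0x0
Byte[12]=A3: continuation. acc=(acc<<6)|0x23=0x23
Byte[13]=97: continuation. acc=(acc<<6)|0x17=0x8D7
Byte[14]=A8: continuation. acc=(acc<<6)|0x28=0x235E8
Completed: cp=U+235E8 (starts at byte 11)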